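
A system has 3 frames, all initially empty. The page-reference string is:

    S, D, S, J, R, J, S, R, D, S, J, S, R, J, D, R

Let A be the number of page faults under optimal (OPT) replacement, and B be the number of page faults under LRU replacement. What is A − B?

Under OPT: F F . F F . . . F . . . F . . . → 6 faults.
Under LRU: F F . F F . . . F . F . F . F . → 8 faults.
A − B = 6 − 8 = -2.

-2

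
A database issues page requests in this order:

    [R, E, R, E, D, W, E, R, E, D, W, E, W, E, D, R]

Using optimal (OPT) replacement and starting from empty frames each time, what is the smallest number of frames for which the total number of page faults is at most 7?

f=1: 16 faults
f=2: 9 faults
f=3: 6 faults
f=4: 4 faults
Smallest f with faults ≤ 7 is 3.

3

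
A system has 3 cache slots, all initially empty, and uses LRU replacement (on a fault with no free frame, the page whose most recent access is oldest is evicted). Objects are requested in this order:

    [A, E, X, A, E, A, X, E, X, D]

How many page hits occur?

6

A → fault, frames (A)
E → fault, frames (A E)
X → fault, frames (A E X)
A → hit
E → hit
A → hit
X → hit
E → hit
X → hit
D → fault, evict A, frames (E X D)
Hits: 6.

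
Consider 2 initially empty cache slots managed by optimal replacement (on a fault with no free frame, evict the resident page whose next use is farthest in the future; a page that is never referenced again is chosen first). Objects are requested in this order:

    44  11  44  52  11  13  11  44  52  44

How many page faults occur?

44 -> miss, frames {44}
11 -> miss, frames {44,11}
44 -> hit
52 -> miss, evict 44, frames {11,52}
11 -> hit
13 -> miss, evict 52, frames {11,13}
11 -> hit
44 -> miss, evict 13, frames {11,44}
52 -> miss, evict 11, frames {44,52}
44 -> hit
Page faults: 6.

6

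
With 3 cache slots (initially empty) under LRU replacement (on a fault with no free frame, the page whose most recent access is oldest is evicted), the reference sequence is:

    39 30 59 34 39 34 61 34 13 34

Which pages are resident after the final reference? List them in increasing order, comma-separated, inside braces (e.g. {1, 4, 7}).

{13, 34, 61}

39 → fault, frames [39]
30 → fault, frames [39, 30]
59 → fault, frames [39, 30, 59]
34 → fault, evict 39, frames [30, 59, 34]
39 → fault, evict 30, frames [59, 34, 39]
34 → hit
61 → fault, evict 59, frames [39, 34, 61]
34 → hit
13 → fault, evict 39, frames [61, 34, 13]
34 → hit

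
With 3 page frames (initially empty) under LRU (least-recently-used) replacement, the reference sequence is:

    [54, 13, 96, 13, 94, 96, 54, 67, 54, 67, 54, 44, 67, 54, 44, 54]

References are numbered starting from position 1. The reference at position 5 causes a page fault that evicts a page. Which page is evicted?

pos 1: 54 → miss, frames [54]
pos 2: 13 → miss, frames [54, 13]
pos 3: 96 → miss, frames [54, 13, 96]
pos 4: 13 → hit
pos 5: 94 → miss, evict 54, frames [96, 13, 94]
At position 5, page 54 is evicted.

54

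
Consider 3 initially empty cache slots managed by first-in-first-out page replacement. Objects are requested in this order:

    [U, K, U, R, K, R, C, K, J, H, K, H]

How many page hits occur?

U → fault, frames {U}
K → fault, frames {U,K}
U → hit
R → fault, frames {U,K,R}
K → hit
R → hit
C → fault, evict U, frames {K,R,C}
K → hit
J → fault, evict K, frames {R,C,J}
H → fault, evict R, frames {C,J,H}
K → fault, evict C, frames {J,H,K}
H → hit
Hits: 5.

5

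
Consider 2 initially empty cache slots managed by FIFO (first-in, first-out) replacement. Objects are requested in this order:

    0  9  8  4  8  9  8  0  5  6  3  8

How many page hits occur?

1

0 → fault, frames (0)
9 → fault, frames (0 9)
8 → fault, evict 0, frames (9 8)
4 → fault, evict 9, frames (8 4)
8 → hit
9 → fault, evict 8, frames (4 9)
8 → fault, evict 4, frames (9 8)
0 → fault, evict 9, frames (8 0)
5 → fault, evict 8, frames (0 5)
6 → fault, evict 0, frames (5 6)
3 → fault, evict 5, frames (6 3)
8 → fault, evict 6, frames (3 8)
Hits: 1.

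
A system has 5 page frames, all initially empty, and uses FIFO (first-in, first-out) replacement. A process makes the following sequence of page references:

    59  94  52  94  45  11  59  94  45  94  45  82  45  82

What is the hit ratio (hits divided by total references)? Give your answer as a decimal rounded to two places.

59: fault, frames {59}
94: fault, frames {59,94}
52: fault, frames {59,94,52}
94: hit
45: fault, frames {59,94,52,45}
11: fault, frames {59,94,52,45,11}
59: hit
94: hit
45: hit
94: hit
45: hit
82: fault, evict 59, frames {94,52,45,11,82}
45: hit
82: hit
Hits: 8 of 14 references → 8/14 = 0.5714.

0.57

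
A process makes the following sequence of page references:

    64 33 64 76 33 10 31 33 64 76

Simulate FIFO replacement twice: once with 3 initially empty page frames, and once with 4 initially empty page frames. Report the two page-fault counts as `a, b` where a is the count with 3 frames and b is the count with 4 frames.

8, 6

3 frames: F F . F . F F F F F → 8 faults.
4 frames: F F . F . F F . F . → 6 faults.
6 < 8: adding a frame reduced faults, as is typical.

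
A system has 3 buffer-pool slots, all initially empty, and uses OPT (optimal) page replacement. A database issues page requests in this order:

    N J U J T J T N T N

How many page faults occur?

4

N -> miss, frames (N)
J -> miss, frames (N J)
U -> miss, frames (N J U)
J -> hit
T -> miss, evict U, frames (N J T)
J -> hit
T -> hit
N -> hit
T -> hit
N -> hit
Page faults: 4.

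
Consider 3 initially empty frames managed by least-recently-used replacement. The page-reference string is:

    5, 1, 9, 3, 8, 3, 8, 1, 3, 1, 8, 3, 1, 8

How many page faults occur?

6

5 -> fault, frames [5]
1 -> fault, frames [5, 1]
9 -> fault, frames [5, 1, 9]
3 -> fault, evict 5, frames [1, 9, 3]
8 -> fault, evict 1, frames [9, 3, 8]
3 -> hit
8 -> hit
1 -> fault, evict 9, frames [3, 8, 1]
3 -> hit
1 -> hit
8 -> hit
3 -> hit
1 -> hit
8 -> hit
Page faults: 6.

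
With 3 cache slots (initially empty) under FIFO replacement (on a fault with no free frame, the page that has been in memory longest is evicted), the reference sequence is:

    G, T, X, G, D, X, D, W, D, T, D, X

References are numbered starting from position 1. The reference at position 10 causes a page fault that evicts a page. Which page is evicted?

X

pos 1: G → miss, frames {G}
pos 2: T → miss, frames {G,T}
pos 3: X → miss, frames {G,T,X}
pos 4: G → hit
pos 5: D → miss, evict G, frames {T,X,D}
pos 6: X → hit
pos 7: D → hit
pos 8: W → miss, evict T, frames {X,D,W}
pos 9: D → hit
pos 10: T → miss, evict X, frames {D,W,T}
At position 10, page X is evicted.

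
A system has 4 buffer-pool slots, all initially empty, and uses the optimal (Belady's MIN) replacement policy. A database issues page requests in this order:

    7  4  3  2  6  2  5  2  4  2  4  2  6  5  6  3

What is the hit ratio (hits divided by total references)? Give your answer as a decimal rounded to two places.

7 → fault, frames [7]
4 → fault, frames [7, 4]
3 → fault, frames [7, 4, 3]
2 → fault, frames [7, 4, 3, 2]
6 → fault, evict 7, frames [4, 3, 2, 6]
2 → hit
5 → fault, evict 3, frames [4, 2, 6, 5]
2 → hit
4 → hit
2 → hit
4 → hit
2 → hit
6 → hit
5 → hit
6 → hit
3 → fault, evict 5, frames [4, 2, 6, 3]
Hits: 9 of 16 references → 9/16 = 0.5625.

0.56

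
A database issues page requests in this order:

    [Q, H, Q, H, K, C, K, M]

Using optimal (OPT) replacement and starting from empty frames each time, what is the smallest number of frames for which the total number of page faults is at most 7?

f=1: 8 faults
f=2: 5 faults
f=3: 5 faults
f=4: 5 faults
f=5: 5 faults
Smallest f with faults ≤ 7 is 2.

2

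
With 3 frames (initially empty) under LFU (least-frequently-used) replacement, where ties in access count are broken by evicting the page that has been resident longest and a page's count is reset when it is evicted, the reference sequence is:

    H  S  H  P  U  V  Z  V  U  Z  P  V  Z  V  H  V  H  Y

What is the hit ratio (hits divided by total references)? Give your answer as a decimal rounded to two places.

H -> miss, frames [H]
S -> miss, frames [H, S]
H -> hit
P -> miss, frames [H, S, P]
U -> miss, evict S, frames [H, P, U]
V -> miss, evict P, frames [H, U, V]
Z -> miss, evict U, frames [H, V, Z]
V -> hit
U -> miss, evict Z, frames [H, V, U]
Z -> miss, evict U, frames [H, V, Z]
P -> miss, evict Z, frames [H, V, P]
V -> hit
Z -> miss, evict P, frames [H, V, Z]
V -> hit
H -> hit
V -> hit
H -> hit
Y -> miss, evict Z, frames [H, V, Y]
Hits: 7 of 18 references → 7/18 = 0.3889.

0.39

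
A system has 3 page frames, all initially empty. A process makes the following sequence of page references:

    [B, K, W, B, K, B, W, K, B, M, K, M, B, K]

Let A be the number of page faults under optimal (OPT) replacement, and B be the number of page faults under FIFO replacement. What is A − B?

-2

Under OPT: F F F . . . . . . F . . . . → 4 faults.
Under FIFO: F F F . . . . . . F . . F F → 6 faults.
A − B = 4 − 6 = -2.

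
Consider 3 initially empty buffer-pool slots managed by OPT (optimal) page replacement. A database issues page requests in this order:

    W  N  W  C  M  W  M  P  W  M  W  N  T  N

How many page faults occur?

7

W: miss, frames [W]
N: miss, frames [W, N]
W: hit
C: miss, frames [W, N, C]
M: miss, evict C, frames [W, N, M]
W: hit
M: hit
P: miss, evict N, frames [W, M, P]
W: hit
M: hit
W: hit
N: miss, evict P, frames [W, M, N]
T: miss, evict M, frames [W, N, T]
N: hit
Page faults: 7.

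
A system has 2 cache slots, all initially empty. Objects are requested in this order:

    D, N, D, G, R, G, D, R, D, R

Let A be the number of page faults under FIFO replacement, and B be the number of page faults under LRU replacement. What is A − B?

-1

Under FIFO: F F . F F . F . . . → 5 faults.
Under LRU: F F . F F . F F . . → 6 faults.
A − B = 5 − 6 = -1.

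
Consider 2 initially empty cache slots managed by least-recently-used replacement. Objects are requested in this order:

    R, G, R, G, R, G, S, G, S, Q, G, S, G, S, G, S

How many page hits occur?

10

R: miss, frames (R)
G: miss, frames (R G)
R: hit
G: hit
R: hit
G: hit
S: miss, evict R, frames (G S)
G: hit
S: hit
Q: miss, evict G, frames (S Q)
G: miss, evict S, frames (Q G)
S: miss, evict Q, frames (G S)
G: hit
S: hit
G: hit
S: hit
Hits: 10.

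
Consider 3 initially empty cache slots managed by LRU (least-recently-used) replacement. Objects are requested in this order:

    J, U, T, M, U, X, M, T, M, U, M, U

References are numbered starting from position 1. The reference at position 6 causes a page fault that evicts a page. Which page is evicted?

T

pos 1: J → fault, frames (J)
pos 2: U → fault, frames (J U)
pos 3: T → fault, frames (J U T)
pos 4: M → fault, evict J, frames (U T M)
pos 5: U → hit
pos 6: X → fault, evict T, frames (M U X)
At position 6, page T is evicted.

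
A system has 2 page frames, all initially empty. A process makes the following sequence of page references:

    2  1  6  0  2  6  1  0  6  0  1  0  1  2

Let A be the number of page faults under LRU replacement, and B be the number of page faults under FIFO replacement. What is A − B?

-1

Under LRU: F F F F F F F F F . F . . F → 11 faults.
Under FIFO: F F F F F F F F F . F F . F → 12 faults.
A − B = 11 − 12 = -1.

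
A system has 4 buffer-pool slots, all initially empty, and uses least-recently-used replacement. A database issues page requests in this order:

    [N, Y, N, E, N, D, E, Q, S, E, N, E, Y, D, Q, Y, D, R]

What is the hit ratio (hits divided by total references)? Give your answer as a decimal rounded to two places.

N: fault, frames {N}
Y: fault, frames {N,Y}
N: hit
E: fault, frames {Y,N,E}
N: hit
D: fault, frames {Y,E,N,D}
E: hit
Q: fault, evict Y, frames {N,D,E,Q}
S: fault, evict N, frames {D,E,Q,S}
E: hit
N: fault, evict D, frames {Q,S,E,N}
E: hit
Y: fault, evict Q, frames {S,N,E,Y}
D: fault, evict S, frames {N,E,Y,D}
Q: fault, evict N, frames {E,Y,D,Q}
Y: hit
D: hit
R: fault, evict E, frames {Q,Y,D,R}
Hits: 7 of 18 references → 7/18 = 0.3889.

0.39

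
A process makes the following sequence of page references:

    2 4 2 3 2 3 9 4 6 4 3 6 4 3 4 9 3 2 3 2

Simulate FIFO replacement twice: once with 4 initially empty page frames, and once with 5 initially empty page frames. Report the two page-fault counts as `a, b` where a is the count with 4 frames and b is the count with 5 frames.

4 frames: F F . F . . F . F . . . . . . . . F . . → 6 faults.
5 frames: F F . F . . F . F . . . . . . . . . . . → 5 faults.
5 < 6: adding a frame reduced faults, as is typical.

6, 5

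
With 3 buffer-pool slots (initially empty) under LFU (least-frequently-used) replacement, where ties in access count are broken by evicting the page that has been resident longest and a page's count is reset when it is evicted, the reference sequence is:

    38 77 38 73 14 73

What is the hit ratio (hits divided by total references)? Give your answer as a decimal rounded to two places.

38 -> fault, frames [38]
77 -> fault, frames [38, 77]
38 -> hit
73 -> fault, frames [38, 77, 73]
14 -> fault, evict 77, frames [38, 73, 14]
73 -> hit
Hits: 2 of 6 references → 2/6 = 0.3333.

0.33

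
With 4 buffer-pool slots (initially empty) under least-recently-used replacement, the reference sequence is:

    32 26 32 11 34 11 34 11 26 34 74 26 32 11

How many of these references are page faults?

32 -> fault, frames [32]
26 -> fault, frames [32, 26]
32 -> hit
11 -> fault, frames [26, 32, 11]
34 -> fault, frames [26, 32, 11, 34]
11 -> hit
34 -> hit
11 -> hit
26 -> hit
34 -> hit
74 -> fault, evict 32, frames [11, 26, 34, 74]
26 -> hit
32 -> fault, evict 11, frames [34, 74, 26, 32]
11 -> fault, evict 34, frames [74, 26, 32, 11]
Page faults: 7.

7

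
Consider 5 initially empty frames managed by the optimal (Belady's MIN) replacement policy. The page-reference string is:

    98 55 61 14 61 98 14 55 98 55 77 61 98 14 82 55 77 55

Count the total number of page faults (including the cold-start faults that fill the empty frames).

6

98 → fault, frames {98}
55 → fault, frames {98,55}
61 → fault, frames {98,55,61}
14 → fault, frames {98,55,61,14}
61 → hit
98 → hit
14 → hit
55 → hit
98 → hit
55 → hit
77 → fault, frames {98,55,61,14,77}
61 → hit
98 → hit
14 → hit
82 → fault, evict 14, frames {98,55,61,77,82}
55 → hit
77 → hit
55 → hit
Page faults: 6.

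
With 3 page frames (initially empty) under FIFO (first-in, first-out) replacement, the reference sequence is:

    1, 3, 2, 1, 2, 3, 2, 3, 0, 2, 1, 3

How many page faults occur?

6

1: fault, frames [1]
3: fault, frames [1, 3]
2: fault, frames [1, 3, 2]
1: hit
2: hit
3: hit
2: hit
3: hit
0: fault, evict 1, frames [3, 2, 0]
2: hit
1: fault, evict 3, frames [2, 0, 1]
3: fault, evict 2, frames [0, 1, 3]
Page faults: 6.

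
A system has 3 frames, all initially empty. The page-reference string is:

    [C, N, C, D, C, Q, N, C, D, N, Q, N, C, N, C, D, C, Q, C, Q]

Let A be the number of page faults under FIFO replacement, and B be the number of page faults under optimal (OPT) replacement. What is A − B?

Under FIFO: F F . F . F . F . F . . . . . F . F F . → 9 faults.
Under OPT: F F . F . F . . F . . . F . . . . F . . → 7 faults.
A − B = 9 − 7 = 2.

2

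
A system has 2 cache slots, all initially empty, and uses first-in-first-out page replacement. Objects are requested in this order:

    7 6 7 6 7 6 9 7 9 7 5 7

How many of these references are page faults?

7: fault, frames [7]
6: fault, frames [7, 6]
7: hit
6: hit
7: hit
6: hit
9: fault, evict 7, frames [6, 9]
7: fault, evict 6, frames [9, 7]
9: hit
7: hit
5: fault, evict 9, frames [7, 5]
7: hit
Page faults: 5.

5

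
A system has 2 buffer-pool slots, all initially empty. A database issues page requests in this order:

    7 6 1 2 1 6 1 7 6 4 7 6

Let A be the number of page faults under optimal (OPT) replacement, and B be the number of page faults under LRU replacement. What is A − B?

-2

Under OPT: F F F F . F . F . F . F → 8 faults.
Under LRU: F F F F . F . F F F F F → 10 faults.
A − B = 8 − 10 = -2.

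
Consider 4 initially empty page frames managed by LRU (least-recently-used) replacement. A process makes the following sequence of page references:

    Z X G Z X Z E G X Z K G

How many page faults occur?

5

Z: miss, frames (Z)
X: miss, frames (Z X)
G: miss, frames (Z X G)
Z: hit
X: hit
Z: hit
E: miss, frames (G X Z E)
G: hit
X: hit
Z: hit
K: miss, evict E, frames (G X Z K)
G: hit
Page faults: 5.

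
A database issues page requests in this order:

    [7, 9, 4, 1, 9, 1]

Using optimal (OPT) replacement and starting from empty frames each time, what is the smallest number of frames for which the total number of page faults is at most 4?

2

f=1: 6 faults
f=2: 4 faults
f=3: 4 faults
f=4: 4 faults
Smallest f with faults ≤ 4 is 2.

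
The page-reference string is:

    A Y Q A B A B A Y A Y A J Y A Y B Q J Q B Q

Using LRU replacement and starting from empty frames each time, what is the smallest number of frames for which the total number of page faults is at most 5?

f=1: 22 faults
f=2: 13 faults
f=3: 9 faults
f=4: 7 faults
f=5: 5 faults
Smallest f with faults ≤ 5 is 5.

5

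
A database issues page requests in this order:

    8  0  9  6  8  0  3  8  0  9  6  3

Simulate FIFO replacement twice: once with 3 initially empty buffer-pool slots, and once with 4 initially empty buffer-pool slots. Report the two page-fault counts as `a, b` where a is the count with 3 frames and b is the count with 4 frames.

3 frames: F F F F F F F . . F F . → 9 faults.
4 frames: F F F F . . F F F F F F → 10 faults.
10 > 9: adding a frame increased faults — Belady's anomaly.

9, 10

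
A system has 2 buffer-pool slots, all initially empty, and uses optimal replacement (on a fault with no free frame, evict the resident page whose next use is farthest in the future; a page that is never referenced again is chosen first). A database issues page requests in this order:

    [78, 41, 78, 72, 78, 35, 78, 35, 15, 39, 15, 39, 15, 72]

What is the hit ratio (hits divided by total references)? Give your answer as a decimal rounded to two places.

78 → miss, frames {78}
41 → miss, frames {78,41}
78 → hit
72 → miss, evict 41, frames {78,72}
78 → hit
35 → miss, evict 72, frames {78,35}
78 → hit
35 → hit
15 → miss, evict 35, frames {78,15}
39 → miss, evict 78, frames {15,39}
15 → hit
39 → hit
15 → hit
72 → miss, evict 39, frames {15,72}
Hits: 7 of 14 references → 7/14 = 0.5000.

0.50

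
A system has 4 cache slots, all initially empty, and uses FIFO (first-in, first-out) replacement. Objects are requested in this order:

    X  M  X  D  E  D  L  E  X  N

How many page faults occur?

7

X -> miss, frames (X)
M -> miss, frames (X M)
X -> hit
D -> miss, frames (X M D)
E -> miss, frames (X M D E)
D -> hit
L -> miss, evict X, frames (M D E L)
E -> hit
X -> miss, evict M, frames (D E L X)
N -> miss, evict D, frames (E L X N)
Page faults: 7.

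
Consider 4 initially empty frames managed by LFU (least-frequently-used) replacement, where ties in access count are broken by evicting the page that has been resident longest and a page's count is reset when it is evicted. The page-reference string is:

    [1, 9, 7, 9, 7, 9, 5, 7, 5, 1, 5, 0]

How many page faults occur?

5

1 → miss, frames [1]
9 → miss, frames [1, 9]
7 → miss, frames [1, 9, 7]
9 → hit
7 → hit
9 → hit
5 → miss, frames [1, 9, 7, 5]
7 → hit
5 → hit
1 → hit
5 → hit
0 → miss, evict 1, frames [9, 7, 5, 0]
Page faults: 5.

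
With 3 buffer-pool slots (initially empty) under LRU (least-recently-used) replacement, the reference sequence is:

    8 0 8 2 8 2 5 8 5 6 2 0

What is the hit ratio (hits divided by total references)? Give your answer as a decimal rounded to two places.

0.42

8 -> fault, frames {8}
0 -> fault, frames {8,0}
8 -> hit
2 -> fault, frames {0,8,2}
8 -> hit
2 -> hit
5 -> fault, evict 0, frames {8,2,5}
8 -> hit
5 -> hit
6 -> fault, evict 2, frames {8,5,6}
2 -> fault, evict 8, frames {5,6,2}
0 -> fault, evict 5, frames {6,2,0}
Hits: 5 of 12 references → 5/12 = 0.4167.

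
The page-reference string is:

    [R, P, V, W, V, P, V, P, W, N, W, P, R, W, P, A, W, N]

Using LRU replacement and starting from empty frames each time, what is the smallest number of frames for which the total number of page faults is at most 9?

f=1: 18 faults
f=2: 14 faults
f=3: 8 faults
f=4: 8 faults
f=5: 6 faults
f=6: 6 faults
Smallest f with faults ≤ 9 is 3.

3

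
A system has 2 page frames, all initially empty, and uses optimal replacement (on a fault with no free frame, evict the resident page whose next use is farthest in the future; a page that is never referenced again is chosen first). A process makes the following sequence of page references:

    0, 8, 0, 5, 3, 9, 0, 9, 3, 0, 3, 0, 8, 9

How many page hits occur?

6

0 -> fault, frames (0)
8 -> fault, frames (0 8)
0 -> hit
5 -> fault, evict 8, frames (0 5)
3 -> fault, evict 5, frames (0 3)
9 -> fault, evict 3, frames (0 9)
0 -> hit
9 -> hit
3 -> fault, evict 9, frames (0 3)
0 -> hit
3 -> hit
0 -> hit
8 -> fault, evict 3, frames (0 8)
9 -> fault, evict 8, frames (0 9)
Hits: 6.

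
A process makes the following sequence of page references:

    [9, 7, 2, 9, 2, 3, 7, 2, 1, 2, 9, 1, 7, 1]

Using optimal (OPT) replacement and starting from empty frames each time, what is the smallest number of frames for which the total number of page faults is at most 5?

4

f=1: 14 faults
f=2: 8 faults
f=3: 6 faults
f=4: 5 faults
f=5: 5 faults
Smallest f with faults ≤ 5 is 4.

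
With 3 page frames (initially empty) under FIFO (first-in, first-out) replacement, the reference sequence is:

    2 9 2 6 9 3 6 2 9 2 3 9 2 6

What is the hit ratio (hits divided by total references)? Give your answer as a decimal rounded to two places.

0.50

2: fault, frames {2}
9: fault, frames {2,9}
2: hit
6: fault, frames {2,9,6}
9: hit
3: fault, evict 2, frames {9,6,3}
6: hit
2: fault, evict 9, frames {6,3,2}
9: fault, evict 6, frames {3,2,9}
2: hit
3: hit
9: hit
2: hit
6: fault, evict 3, frames {2,9,6}
Hits: 7 of 14 references → 7/14 = 0.5000.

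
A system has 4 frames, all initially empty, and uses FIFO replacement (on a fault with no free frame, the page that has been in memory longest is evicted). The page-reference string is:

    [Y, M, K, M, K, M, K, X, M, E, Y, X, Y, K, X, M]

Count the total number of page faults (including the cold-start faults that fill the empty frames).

7

Y: miss, frames {Y}
M: miss, frames {Y,M}
K: miss, frames {Y,M,K}
M: hit
K: hit
M: hit
K: hit
X: miss, frames {Y,M,K,X}
M: hit
E: miss, evict Y, frames {M,K,X,E}
Y: miss, evict M, frames {K,X,E,Y}
X: hit
Y: hit
K: hit
X: hit
M: miss, evict K, frames {X,E,Y,M}
Page faults: 7.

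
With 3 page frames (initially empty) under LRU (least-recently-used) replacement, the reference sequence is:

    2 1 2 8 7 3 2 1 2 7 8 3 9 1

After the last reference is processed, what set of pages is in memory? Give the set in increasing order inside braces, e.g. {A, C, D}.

2 → fault, frames {2}
1 → fault, frames {2,1}
2 → hit
8 → fault, frames {1,2,8}
7 → fault, evict 1, frames {2,8,7}
3 → fault, evict 2, frames {8,7,3}
2 → fault, evict 8, frames {7,3,2}
1 → fault, evict 7, frames {3,2,1}
2 → hit
7 → fault, evict 3, frames {1,2,7}
8 → fault, evict 1, frames {2,7,8}
3 → fault, evict 2, frames {7,8,3}
9 → fault, evict 7, frames {8,3,9}
1 → fault, evict 8, frames {3,9,1}

{1, 3, 9}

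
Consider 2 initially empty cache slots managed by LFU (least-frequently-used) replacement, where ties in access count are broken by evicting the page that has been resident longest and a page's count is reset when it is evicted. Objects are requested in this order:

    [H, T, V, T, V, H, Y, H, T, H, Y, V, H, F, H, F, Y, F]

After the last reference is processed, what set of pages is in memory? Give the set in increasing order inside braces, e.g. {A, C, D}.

H → miss, frames [H]
T → miss, frames [H, T]
V → miss, evict H, frames [T, V]
T → hit
V → hit
H → miss, evict T, frames [V, H]
Y → miss, evict H, frames [V, Y]
H → miss, evict Y, frames [V, H]
T → miss, evict H, frames [V, T]
H → miss, evict T, frames [V, H]
Y → miss, evict H, frames [V, Y]
V → hit
H → miss, evict Y, frames [V, H]
F → miss, evict H, frames [V, F]
H → miss, evict F, frames [V, H]
F → miss, evict H, frames [V, F]
Y → miss, evict F, frames [V, Y]
F → miss, evict Y, frames [V, F]

{F, V}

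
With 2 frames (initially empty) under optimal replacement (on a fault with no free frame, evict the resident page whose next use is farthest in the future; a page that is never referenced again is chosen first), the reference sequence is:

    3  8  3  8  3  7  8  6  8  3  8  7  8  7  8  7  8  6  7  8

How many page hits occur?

12

3: miss, frames {3}
8: miss, frames {3,8}
3: hit
8: hit
3: hit
7: miss, evict 3, frames {8,7}
8: hit
6: miss, evict 7, frames {8,6}
8: hit
3: miss, evict 6, frames {8,3}
8: hit
7: miss, evict 3, frames {8,7}
8: hit
7: hit
8: hit
7: hit
8: hit
6: miss, evict 8, frames {7,6}
7: hit
8: miss, evict 6, frames {7,8}
Hits: 12.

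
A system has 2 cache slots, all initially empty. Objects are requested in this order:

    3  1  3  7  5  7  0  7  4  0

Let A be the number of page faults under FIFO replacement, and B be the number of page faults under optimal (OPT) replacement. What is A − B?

Under FIFO: F F . F F . F F F F → 8 faults.
Under OPT: F F . F F . F . F . → 6 faults.
A − B = 8 − 6 = 2.

2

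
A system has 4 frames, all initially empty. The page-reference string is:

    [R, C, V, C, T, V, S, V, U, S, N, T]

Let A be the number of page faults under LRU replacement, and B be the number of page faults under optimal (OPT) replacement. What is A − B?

1

Under LRU: F F F . F . F . F . F F → 8 faults.
Under OPT: F F F . F . F . F . F . → 7 faults.
A − B = 8 − 7 = 1.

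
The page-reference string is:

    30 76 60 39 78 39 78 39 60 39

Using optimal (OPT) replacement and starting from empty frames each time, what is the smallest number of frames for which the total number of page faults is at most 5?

f=1: 10 faults
f=2: 6 faults
f=3: 5 faults
f=4: 5 faults
f=5: 5 faults
Smallest f with faults ≤ 5 is 3.

3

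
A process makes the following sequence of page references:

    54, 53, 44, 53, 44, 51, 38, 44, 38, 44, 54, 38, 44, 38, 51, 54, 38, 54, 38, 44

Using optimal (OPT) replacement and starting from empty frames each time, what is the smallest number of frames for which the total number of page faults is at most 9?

3

f=1: 20 faults
f=2: 10 faults
f=3: 7 faults
f=4: 5 faults
f=5: 5 faults
Smallest f with faults ≤ 9 is 3.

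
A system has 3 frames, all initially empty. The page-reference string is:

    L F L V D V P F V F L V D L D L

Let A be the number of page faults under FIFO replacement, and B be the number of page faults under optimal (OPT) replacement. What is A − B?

Under FIFO: F F . F F . F F F . F . F . . . → 9 faults.
Under OPT: F F . F F . F . . . F . F . . . → 7 faults.
A − B = 9 − 7 = 2.

2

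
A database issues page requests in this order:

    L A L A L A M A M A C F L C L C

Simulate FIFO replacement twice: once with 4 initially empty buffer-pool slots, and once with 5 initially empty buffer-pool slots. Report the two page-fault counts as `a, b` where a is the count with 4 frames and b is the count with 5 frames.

6, 5

4 frames: F F . . . . F . . . F F F . . . → 6 faults.
5 frames: F F . . . . F . . . F F . . . . → 5 faults.
5 < 6: adding a frame reduced faults, as is typical.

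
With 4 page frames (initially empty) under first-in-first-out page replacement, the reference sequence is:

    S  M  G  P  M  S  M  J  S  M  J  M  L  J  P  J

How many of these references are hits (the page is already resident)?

S → miss, frames [S]
M → miss, frames [S, M]
G → miss, frames [S, M, G]
P → miss, frames [S, M, G, P]
M → hit
S → hit
M → hit
J → miss, evict S, frames [M, G, P, J]
S → miss, evict M, frames [G, P, J, S]
M → miss, evict G, frames [P, J, S, M]
J → hit
M → hit
L → miss, evict P, frames [J, S, M, L]
J → hit
P → miss, evict J, frames [S, M, L, P]
J → miss, evict S, frames [M, L, P, J]
Hits: 6.

6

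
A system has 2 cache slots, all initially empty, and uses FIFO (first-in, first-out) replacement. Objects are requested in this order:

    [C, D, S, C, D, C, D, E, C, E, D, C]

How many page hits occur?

C → fault, frames [C]
D → fault, frames [C, D]
S → fault, evict C, frames [D, S]
C → fault, evict D, frames [S, C]
D → fault, evict S, frames [C, D]
C → hit
D → hit
E → fault, evict C, frames [D, E]
C → fault, evict D, frames [E, C]
E → hit
D → fault, evict E, frames [C, D]
C → hit
Hits: 4.

4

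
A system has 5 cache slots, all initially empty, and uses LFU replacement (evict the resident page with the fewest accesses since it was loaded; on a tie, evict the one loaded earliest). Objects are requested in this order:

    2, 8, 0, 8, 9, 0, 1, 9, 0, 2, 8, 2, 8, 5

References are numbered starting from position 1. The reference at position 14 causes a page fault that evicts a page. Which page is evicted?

1

pos 1: 2: miss, frames [2]
pos 2: 8: miss, frames [2, 8]
pos 3: 0: miss, frames [2, 8, 0]
pos 4: 8: hit
pos 5: 9: miss, frames [2, 8, 0, 9]
pos 6: 0: hit
pos 7: 1: miss, frames [2, 8, 0, 9, 1]
pos 8: 9: hit
pos 9: 0: hit
pos 10: 2: hit
pos 11: 8: hit
pos 12: 2: hit
pos 13: 8: hit
pos 14: 5: miss, evict 1, frames [2, 8, 0, 9, 5]
At position 14, page 1 is evicted.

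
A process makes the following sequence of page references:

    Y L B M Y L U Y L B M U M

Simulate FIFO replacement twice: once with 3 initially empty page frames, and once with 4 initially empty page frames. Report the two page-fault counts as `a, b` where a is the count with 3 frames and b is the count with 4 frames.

3 frames: F F F F F F F . . F F . . → 9 faults.
4 frames: F F F F . . F F F F F F . → 10 faults.
10 > 9: adding a frame increased faults — Belady's anomaly.

9, 10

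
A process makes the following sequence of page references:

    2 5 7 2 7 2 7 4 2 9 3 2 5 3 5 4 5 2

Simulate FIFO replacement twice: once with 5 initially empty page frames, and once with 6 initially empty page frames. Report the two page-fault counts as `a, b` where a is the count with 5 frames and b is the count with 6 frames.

8, 6

5 frames: F F F . . . . F . F F F F . . . . . → 8 faults.
6 frames: F F F . . . . F . F F . . . . . . . → 6 faults.
6 < 8: adding a frame reduced faults, as is typical.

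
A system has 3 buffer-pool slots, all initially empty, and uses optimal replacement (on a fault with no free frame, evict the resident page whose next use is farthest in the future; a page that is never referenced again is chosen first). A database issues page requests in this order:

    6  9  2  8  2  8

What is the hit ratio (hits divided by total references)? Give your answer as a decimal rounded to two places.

0.33

6 → fault, frames {6}
9 → fault, frames {6,9}
2 → fault, frames {6,9,2}
8 → fault, evict 9, frames {6,2,8}
2 → hit
8 → hit
Hits: 2 of 6 references → 2/6 = 0.3333.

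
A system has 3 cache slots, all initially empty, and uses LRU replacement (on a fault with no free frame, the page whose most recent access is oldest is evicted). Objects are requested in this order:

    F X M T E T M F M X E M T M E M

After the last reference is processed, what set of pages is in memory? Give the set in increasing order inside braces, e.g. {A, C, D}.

{E, M, T}

F: fault, frames {F}
X: fault, frames {F,X}
M: fault, frames {F,X,M}
T: fault, evict F, frames {X,M,T}
E: fault, evict X, frames {M,T,E}
T: hit
M: hit
F: fault, evict E, frames {T,M,F}
M: hit
X: fault, evict T, frames {F,M,X}
E: fault, evict F, frames {M,X,E}
M: hit
T: fault, evict X, frames {E,M,T}
M: hit
E: hit
M: hit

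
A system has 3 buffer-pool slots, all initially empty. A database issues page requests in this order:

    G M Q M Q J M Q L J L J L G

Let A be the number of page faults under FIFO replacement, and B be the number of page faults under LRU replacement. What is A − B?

Under FIFO: F F F . . F . . F . . . . F → 6 faults.
Under LRU: F F F . . F . . F F . . . F → 7 faults.
A − B = 6 − 7 = -1.

-1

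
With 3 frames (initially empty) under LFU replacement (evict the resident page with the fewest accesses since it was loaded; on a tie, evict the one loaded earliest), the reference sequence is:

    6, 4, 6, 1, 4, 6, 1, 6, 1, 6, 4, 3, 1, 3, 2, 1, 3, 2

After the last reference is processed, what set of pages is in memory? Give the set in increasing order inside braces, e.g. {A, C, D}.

{1, 2, 6}

6 -> miss, frames {6}
4 -> miss, frames {6,4}
6 -> hit
1 -> miss, frames {6,4,1}
4 -> hit
6 -> hit
1 -> hit
6 -> hit
1 -> hit
6 -> hit
4 -> hit
3 -> miss, evict 4, frames {6,1,3}
1 -> hit
3 -> hit
2 -> miss, evict 3, frames {6,1,2}
1 -> hit
3 -> miss, evict 2, frames {6,1,3}
2 -> miss, evict 3, frames {6,1,2}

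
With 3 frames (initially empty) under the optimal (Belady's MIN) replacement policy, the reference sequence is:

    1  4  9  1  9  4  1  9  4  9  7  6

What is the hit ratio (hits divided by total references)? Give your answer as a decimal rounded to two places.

1 → fault, frames {1}
4 → fault, frames {1,4}
9 → fault, frames {1,4,9}
1 → hit
9 → hit
4 → hit
1 → hit
9 → hit
4 → hit
9 → hit
7 → fault, evict 9, frames {1,4,7}
6 → fault, evict 7, frames {1,4,6}
Hits: 7 of 12 references → 7/12 = 0.5833.

0.58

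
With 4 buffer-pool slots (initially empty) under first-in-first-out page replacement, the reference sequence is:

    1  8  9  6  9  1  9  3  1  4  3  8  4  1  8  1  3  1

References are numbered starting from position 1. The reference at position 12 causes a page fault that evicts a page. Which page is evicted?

6

pos 1: 1 -> miss, frames [1]
pos 2: 8 -> miss, frames [1, 8]
pos 3: 9 -> miss, frames [1, 8, 9]
pos 4: 6 -> miss, frames [1, 8, 9, 6]
pos 5: 9 -> hit
pos 6: 1 -> hit
pos 7: 9 -> hit
pos 8: 3 -> miss, evict 1, frames [8, 9, 6, 3]
pos 9: 1 -> miss, evict 8, frames [9, 6, 3, 1]
pos 10: 4 -> miss, evict 9, frames [6, 3, 1, 4]
pos 11: 3 -> hit
pos 12: 8 -> miss, evict 6, frames [3, 1, 4, 8]
At position 12, page 6 is evicted.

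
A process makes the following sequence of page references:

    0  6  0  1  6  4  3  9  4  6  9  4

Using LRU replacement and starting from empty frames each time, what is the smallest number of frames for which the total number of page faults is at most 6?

f=1: 12 faults
f=2: 11 faults
f=3: 7 faults
f=4: 6 faults
f=5: 6 faults
f=6: 6 faults
Smallest f with faults ≤ 6 is 4.

4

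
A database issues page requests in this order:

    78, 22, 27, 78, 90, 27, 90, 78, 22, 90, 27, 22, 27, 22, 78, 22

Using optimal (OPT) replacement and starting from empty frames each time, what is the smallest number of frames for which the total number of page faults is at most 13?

2

f=1: 16 faults
f=2: 8 faults
f=3: 6 faults
f=4: 4 faults
Smallest f with faults ≤ 13 is 2.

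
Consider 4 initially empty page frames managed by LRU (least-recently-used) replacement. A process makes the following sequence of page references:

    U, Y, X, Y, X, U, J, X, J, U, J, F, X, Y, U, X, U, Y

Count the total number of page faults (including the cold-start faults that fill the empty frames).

U -> fault, frames (U)
Y -> fault, frames (U Y)
X -> fault, frames (U Y X)
Y -> hit
X -> hit
U -> hit
J -> fault, frames (Y X U J)
X -> hit
J -> hit
U -> hit
J -> hit
F -> fault, evict Y, frames (X U J F)
X -> hit
Y -> fault, evict U, frames (J F X Y)
U -> fault, evict J, frames (F X Y U)
X -> hit
U -> hit
Y -> hit
Page faults: 7.

7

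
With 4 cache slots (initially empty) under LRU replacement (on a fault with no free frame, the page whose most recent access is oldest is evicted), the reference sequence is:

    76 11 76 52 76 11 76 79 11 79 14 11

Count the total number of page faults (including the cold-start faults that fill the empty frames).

5

76: miss, frames {76}
11: miss, frames {76,11}
76: hit
52: miss, frames {11,76,52}
76: hit
11: hit
76: hit
79: miss, frames {52,11,76,79}
11: hit
79: hit
14: miss, evict 52, frames {76,11,79,14}
11: hit
Page faults: 5.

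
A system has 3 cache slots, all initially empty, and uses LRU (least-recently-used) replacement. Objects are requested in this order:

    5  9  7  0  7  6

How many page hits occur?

5 -> miss, frames (5)
9 -> miss, frames (5 9)
7 -> miss, frames (5 9 7)
0 -> miss, evict 5, frames (9 7 0)
7 -> hit
6 -> miss, evict 9, frames (0 7 6)
Hits: 1.

1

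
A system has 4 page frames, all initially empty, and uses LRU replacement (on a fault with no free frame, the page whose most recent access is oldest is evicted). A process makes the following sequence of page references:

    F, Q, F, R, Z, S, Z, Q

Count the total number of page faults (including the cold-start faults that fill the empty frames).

F → miss, frames {F}
Q → miss, frames {F,Q}
F → hit
R → miss, frames {Q,F,R}
Z → miss, frames {Q,F,R,Z}
S → miss, evict Q, frames {F,R,Z,S}
Z → hit
Q → miss, evict F, frames {R,S,Z,Q}
Page faults: 6.

6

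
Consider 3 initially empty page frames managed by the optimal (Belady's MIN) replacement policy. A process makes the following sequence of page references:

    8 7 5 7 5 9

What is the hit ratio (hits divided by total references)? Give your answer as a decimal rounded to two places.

8 -> fault, frames (8)
7 -> fault, frames (8 7)
5 -> fault, frames (8 7 5)
7 -> hit
5 -> hit
9 -> fault, evict 5, frames (8 7 9)
Hits: 2 of 6 references → 2/6 = 0.3333.

0.33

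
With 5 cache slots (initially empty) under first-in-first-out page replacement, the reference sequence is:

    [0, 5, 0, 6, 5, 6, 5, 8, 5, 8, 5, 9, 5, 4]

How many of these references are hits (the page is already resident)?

0 -> miss, frames {0}
5 -> miss, frames {0,5}
0 -> hit
6 -> miss, frames {0,5,6}
5 -> hit
6 -> hit
5 -> hit
8 -> miss, frames {0,5,6,8}
5 -> hit
8 -> hit
5 -> hit
9 -> miss, frames {0,5,6,8,9}
5 -> hit
4 -> miss, evict 0, frames {5,6,8,9,4}
Hits: 8.

8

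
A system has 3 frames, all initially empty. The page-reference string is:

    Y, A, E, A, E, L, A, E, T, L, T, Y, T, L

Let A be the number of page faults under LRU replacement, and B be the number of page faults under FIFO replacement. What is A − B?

Under LRU: F F F . . F . . F F . F . . → 7 faults.
Under FIFO: F F F . . F . . F . . F . . → 6 faults.
A − B = 7 − 6 = 1.

1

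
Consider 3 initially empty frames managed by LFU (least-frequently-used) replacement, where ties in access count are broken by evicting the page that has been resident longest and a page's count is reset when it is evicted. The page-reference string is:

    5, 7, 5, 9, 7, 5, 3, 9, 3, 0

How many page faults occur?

7

5: fault, frames (5)
7: fault, frames (5 7)
5: hit
9: fault, frames (5 7 9)
7: hit
5: hit
3: fault, evict 9, frames (5 7 3)
9: fault, evict 3, frames (5 7 9)
3: fault, evict 9, frames (5 7 3)
0: fault, evict 3, frames (5 7 0)
Page faults: 7.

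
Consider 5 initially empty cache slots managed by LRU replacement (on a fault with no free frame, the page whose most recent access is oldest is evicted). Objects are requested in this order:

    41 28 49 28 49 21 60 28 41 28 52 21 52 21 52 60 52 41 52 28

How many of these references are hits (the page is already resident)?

14

41 → miss, frames [41]
28 → miss, frames [41, 28]
49 → miss, frames [41, 28, 49]
28 → hit
49 → hit
21 → miss, frames [41, 28, 49, 21]
60 → miss, frames [41, 28, 49, 21, 60]
28 → hit
41 → hit
28 → hit
52 → miss, evict 49, frames [21, 60, 41, 28, 52]
21 → hit
52 → hit
21 → hit
52 → hit
60 → hit
52 → hit
41 → hit
52 → hit
28 → hit
Hits: 14.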